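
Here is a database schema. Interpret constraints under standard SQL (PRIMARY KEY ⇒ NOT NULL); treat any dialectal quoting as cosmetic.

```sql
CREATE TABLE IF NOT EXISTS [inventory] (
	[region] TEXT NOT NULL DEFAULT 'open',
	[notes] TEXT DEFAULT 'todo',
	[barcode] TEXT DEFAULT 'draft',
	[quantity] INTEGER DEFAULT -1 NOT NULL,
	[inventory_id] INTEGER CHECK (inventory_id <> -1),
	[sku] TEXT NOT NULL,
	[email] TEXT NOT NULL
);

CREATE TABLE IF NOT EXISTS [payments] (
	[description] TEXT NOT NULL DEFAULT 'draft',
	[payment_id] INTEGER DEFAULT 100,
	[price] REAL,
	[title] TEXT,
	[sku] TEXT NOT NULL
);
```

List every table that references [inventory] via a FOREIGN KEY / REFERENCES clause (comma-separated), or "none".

none

No REFERENCES clause anywhere in the schema names inventory.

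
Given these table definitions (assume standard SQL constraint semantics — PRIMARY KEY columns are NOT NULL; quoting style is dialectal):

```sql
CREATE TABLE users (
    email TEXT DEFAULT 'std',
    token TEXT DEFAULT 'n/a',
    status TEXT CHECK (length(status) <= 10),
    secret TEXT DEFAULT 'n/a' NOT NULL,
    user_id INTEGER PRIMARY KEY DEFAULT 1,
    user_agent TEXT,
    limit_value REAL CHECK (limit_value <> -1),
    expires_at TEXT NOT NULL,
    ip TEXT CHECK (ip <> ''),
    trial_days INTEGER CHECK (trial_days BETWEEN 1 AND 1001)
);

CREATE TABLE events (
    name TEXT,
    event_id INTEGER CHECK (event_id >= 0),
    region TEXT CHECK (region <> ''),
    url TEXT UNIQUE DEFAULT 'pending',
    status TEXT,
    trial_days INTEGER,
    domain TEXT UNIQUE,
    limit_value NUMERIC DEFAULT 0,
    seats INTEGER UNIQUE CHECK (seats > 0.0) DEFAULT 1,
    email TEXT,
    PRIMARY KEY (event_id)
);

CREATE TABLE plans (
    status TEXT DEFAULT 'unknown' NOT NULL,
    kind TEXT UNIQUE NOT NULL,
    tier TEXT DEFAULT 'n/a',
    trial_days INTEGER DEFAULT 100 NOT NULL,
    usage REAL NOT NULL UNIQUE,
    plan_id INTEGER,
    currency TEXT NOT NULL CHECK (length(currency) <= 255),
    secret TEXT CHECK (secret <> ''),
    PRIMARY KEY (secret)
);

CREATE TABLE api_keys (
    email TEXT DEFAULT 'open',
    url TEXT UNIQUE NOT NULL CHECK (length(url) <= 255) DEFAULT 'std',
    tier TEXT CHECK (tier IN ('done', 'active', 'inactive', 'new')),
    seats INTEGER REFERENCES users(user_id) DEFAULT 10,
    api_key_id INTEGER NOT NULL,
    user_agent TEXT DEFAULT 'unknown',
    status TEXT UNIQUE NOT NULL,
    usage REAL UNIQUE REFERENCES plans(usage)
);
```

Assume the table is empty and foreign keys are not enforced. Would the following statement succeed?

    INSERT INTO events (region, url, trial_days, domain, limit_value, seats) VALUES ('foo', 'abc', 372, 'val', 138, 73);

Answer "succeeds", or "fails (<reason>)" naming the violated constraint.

fails (NOT NULL on event_id)

event_id is omitted from the column list and has no DEFAULT, so it would receive NULL.
But event_id is part of the PRIMARY KEY (implied NOT NULL).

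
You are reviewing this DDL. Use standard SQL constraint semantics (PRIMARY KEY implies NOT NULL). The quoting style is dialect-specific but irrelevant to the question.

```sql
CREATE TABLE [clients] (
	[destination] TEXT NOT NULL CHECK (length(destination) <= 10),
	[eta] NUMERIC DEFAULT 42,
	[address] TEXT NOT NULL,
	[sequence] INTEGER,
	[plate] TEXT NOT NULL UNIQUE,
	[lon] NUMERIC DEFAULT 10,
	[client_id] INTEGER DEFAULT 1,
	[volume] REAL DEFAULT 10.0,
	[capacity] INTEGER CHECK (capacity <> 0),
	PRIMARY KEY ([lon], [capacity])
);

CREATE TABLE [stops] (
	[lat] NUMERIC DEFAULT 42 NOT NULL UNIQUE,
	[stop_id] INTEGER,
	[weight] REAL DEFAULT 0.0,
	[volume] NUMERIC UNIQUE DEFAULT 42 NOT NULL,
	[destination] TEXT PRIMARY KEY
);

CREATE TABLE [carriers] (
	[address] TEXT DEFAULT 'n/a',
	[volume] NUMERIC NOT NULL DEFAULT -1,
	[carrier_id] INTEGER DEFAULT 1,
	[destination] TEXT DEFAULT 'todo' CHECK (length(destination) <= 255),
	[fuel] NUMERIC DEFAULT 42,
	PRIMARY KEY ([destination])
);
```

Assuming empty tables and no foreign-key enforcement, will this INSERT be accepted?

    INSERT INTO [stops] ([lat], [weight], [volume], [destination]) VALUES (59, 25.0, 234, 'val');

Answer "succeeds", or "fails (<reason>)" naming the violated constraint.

succeeds

NOT NULL columns: destination is supplied; lat is supplied; volume is supplied.
No constraint is violated.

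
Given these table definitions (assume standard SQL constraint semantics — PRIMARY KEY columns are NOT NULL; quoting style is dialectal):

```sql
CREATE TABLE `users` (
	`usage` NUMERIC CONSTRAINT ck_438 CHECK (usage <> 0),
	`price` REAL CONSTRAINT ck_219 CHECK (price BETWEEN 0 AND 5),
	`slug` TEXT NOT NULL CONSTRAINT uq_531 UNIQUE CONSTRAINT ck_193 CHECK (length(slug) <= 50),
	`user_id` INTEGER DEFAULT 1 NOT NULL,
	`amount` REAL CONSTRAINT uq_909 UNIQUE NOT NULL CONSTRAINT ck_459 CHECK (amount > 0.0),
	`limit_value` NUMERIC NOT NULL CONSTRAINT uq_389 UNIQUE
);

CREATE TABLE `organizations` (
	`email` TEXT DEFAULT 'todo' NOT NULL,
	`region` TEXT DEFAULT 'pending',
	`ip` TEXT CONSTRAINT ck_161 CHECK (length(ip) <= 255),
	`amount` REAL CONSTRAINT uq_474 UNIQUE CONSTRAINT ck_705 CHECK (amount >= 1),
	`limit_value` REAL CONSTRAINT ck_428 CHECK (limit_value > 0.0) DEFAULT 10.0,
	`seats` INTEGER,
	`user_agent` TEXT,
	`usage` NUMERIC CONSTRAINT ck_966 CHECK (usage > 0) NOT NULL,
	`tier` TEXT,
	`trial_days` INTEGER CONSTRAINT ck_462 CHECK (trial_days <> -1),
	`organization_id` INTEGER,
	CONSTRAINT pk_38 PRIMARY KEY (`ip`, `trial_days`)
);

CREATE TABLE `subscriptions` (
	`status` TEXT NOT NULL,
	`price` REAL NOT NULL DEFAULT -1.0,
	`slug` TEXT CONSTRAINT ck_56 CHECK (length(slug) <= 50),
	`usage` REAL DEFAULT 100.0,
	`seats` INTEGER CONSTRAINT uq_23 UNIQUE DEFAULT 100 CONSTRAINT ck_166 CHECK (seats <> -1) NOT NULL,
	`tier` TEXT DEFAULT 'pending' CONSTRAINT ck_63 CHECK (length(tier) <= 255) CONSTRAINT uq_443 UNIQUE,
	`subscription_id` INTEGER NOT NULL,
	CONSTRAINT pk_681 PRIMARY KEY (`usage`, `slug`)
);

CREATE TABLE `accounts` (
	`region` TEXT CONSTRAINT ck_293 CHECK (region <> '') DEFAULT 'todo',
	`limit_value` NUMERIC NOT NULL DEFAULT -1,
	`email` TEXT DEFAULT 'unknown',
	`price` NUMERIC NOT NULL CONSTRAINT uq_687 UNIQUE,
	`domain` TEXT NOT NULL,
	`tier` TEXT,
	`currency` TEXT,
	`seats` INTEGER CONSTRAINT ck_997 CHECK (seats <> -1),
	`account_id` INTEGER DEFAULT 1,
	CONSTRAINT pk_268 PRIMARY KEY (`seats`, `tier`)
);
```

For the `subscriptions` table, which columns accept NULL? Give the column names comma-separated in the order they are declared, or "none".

tier

- status: declared NOT NULL → not nullable.
- price: declared NOT NULL → not nullable.
- slug: part of the PRIMARY KEY, which implies NOT NULL → not nullable.
- usage: part of the PRIMARY KEY, which implies NOT NULL → not nullable.
- seats: declared NOT NULL → not nullable.
- tier: CHECK does not forbid NULL (a CHECK constraint passes when its expression is NULL) → nullable.
- subscription_id: declared NOT NULL → not nullable.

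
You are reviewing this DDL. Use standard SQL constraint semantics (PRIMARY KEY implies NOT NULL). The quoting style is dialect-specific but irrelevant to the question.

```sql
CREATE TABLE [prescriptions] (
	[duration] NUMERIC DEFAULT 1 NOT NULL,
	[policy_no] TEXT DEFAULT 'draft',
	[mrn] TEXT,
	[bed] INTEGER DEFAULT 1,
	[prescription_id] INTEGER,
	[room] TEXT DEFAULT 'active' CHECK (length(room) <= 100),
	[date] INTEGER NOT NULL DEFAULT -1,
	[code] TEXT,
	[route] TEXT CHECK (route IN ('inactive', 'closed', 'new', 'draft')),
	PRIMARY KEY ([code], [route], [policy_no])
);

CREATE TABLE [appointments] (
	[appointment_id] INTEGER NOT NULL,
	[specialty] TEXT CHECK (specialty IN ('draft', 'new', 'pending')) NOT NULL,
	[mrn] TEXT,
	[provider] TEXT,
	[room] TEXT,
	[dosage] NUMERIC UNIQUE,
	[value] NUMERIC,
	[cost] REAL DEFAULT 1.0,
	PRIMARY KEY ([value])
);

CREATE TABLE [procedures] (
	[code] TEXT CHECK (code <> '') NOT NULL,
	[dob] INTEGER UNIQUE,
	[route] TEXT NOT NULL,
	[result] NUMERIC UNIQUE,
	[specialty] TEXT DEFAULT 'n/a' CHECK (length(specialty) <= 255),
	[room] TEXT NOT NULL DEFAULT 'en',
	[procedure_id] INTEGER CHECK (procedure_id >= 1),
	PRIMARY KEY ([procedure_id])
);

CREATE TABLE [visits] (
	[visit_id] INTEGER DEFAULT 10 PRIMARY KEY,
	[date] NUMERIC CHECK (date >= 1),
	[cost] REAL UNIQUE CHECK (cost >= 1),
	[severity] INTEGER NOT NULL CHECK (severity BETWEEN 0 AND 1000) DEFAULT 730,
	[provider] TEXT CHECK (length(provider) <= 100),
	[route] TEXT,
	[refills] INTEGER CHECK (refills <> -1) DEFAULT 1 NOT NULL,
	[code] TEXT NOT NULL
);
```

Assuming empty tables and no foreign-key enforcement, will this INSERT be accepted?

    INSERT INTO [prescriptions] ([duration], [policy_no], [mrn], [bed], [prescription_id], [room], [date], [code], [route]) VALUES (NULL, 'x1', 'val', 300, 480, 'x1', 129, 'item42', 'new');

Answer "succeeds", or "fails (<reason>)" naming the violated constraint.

fails (NOT NULL on duration)

duration is explicitly set to NULL, but duration is declared NOT NULL.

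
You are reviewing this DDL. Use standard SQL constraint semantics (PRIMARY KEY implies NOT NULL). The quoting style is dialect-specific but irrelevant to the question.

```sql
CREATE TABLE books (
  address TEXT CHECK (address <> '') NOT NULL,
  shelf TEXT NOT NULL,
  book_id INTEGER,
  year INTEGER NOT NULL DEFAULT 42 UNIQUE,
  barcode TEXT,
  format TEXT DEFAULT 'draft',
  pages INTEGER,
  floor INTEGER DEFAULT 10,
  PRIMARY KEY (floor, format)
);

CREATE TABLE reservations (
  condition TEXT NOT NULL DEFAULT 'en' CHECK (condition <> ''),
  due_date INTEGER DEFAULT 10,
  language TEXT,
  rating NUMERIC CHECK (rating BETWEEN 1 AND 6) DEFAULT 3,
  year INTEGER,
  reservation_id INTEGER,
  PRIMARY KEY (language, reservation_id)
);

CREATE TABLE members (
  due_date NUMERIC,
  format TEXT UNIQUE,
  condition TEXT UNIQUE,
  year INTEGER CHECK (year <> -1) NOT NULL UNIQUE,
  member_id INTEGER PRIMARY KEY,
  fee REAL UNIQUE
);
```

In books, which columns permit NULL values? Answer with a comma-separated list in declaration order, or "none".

book_id, barcode, pages

- address: declared NOT NULL → not nullable.
- shelf: declared NOT NULL → not nullable.
- book_id: no NOT NULL constraint applies → nullable.
- year: declared NOT NULL → not nullable.
- barcode: no NOT NULL constraint applies → nullable.
- format: part of the PRIMARY KEY, which implies NOT NULL → not nullable.
- pages: no NOT NULL constraint applies → nullable.
- floor: part of the PRIMARY KEY, which implies NOT NULL → not nullable.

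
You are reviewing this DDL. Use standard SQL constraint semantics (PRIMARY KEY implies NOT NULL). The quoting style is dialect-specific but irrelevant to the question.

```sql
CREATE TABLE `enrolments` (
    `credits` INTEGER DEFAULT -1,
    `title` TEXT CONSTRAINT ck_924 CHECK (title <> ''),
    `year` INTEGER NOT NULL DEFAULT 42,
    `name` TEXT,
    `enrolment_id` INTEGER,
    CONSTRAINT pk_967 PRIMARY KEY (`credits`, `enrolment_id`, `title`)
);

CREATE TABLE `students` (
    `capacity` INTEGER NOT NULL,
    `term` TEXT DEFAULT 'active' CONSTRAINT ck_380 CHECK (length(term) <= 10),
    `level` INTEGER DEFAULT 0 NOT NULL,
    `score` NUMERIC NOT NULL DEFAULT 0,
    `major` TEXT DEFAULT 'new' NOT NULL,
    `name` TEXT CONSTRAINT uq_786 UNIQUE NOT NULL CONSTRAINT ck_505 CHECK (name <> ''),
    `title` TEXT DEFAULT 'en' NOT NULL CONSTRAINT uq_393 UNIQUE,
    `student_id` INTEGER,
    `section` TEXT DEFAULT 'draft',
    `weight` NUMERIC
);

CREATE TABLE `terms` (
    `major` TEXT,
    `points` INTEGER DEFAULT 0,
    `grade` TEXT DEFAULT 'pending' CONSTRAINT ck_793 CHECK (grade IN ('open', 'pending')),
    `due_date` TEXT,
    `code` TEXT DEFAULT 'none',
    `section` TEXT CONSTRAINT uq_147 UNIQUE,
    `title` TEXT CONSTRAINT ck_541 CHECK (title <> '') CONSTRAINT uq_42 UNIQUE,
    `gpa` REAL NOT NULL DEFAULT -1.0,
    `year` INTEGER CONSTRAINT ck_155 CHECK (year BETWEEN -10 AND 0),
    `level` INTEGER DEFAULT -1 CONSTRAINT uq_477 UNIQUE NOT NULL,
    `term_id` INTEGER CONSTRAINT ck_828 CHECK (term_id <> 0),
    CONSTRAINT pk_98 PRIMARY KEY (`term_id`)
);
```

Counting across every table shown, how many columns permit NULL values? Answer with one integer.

enrolments: 1 nullable (name — PK (credits, enrolment_id, title) and explicit NOT NULL columns excluded).
students: 4 nullable (term, student_id, section, weight — PK none and explicit NOT NULL columns excluded).
terms: 8 nullable (major, points, grade, due_date, code, section, title, year — PK (term_id) and explicit NOT NULL columns excluded).
Total: 1 + 4 + 8 = 13.

13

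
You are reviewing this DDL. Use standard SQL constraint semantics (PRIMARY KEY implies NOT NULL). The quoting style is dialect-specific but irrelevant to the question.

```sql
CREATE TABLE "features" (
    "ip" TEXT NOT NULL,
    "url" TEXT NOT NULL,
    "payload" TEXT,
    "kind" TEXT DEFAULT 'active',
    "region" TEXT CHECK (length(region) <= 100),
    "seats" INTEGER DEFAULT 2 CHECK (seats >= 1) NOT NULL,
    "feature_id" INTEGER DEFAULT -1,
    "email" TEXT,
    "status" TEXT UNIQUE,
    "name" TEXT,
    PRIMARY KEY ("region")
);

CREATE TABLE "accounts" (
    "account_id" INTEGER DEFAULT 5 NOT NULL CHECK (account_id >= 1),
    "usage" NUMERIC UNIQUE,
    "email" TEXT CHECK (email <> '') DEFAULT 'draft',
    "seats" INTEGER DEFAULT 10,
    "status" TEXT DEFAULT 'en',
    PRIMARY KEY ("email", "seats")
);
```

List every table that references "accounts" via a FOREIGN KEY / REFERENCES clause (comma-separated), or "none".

none

No REFERENCES clause anywhere in the schema names accounts.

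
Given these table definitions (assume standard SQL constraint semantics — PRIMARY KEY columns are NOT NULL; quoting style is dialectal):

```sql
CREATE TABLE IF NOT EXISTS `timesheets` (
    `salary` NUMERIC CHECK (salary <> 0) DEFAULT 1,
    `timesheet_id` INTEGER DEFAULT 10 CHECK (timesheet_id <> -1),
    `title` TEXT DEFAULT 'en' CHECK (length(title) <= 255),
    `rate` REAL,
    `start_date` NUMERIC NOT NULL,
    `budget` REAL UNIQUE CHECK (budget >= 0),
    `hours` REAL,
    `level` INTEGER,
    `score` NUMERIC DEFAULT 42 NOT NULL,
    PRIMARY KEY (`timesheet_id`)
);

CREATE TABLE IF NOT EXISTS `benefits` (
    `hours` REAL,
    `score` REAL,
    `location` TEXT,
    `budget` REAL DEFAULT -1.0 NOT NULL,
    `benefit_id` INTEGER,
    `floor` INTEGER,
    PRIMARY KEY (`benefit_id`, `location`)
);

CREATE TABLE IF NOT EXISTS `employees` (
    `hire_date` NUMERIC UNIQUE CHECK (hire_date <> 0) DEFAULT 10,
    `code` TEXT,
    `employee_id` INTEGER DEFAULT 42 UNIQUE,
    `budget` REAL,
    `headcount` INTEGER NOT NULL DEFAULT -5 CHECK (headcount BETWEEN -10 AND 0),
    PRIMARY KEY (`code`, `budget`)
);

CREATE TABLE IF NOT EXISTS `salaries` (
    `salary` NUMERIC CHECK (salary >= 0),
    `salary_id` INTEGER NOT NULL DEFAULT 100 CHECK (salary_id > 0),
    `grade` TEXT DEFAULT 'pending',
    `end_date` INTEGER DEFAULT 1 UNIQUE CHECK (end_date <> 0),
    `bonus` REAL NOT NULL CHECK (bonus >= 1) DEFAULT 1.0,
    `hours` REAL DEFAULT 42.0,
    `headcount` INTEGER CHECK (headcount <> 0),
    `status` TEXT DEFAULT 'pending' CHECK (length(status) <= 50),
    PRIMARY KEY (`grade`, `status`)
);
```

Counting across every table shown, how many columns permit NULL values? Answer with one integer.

timesheets: 6 nullable (salary, title, rate, budget, hours, level — PK (timesheet_id) and explicit NOT NULL columns excluded).
benefits: 3 nullable (hours, score, floor — PK (benefit_id, location) and explicit NOT NULL columns excluded).
employees: 2 nullable (hire_date, employee_id — PK (code, budget) and explicit NOT NULL columns excluded).
salaries: 4 nullable (salary, end_date, hours, headcount — PK (grade, status) and explicit NOT NULL columns excluded).
Total: 6 + 3 + 2 + 4 = 15.

15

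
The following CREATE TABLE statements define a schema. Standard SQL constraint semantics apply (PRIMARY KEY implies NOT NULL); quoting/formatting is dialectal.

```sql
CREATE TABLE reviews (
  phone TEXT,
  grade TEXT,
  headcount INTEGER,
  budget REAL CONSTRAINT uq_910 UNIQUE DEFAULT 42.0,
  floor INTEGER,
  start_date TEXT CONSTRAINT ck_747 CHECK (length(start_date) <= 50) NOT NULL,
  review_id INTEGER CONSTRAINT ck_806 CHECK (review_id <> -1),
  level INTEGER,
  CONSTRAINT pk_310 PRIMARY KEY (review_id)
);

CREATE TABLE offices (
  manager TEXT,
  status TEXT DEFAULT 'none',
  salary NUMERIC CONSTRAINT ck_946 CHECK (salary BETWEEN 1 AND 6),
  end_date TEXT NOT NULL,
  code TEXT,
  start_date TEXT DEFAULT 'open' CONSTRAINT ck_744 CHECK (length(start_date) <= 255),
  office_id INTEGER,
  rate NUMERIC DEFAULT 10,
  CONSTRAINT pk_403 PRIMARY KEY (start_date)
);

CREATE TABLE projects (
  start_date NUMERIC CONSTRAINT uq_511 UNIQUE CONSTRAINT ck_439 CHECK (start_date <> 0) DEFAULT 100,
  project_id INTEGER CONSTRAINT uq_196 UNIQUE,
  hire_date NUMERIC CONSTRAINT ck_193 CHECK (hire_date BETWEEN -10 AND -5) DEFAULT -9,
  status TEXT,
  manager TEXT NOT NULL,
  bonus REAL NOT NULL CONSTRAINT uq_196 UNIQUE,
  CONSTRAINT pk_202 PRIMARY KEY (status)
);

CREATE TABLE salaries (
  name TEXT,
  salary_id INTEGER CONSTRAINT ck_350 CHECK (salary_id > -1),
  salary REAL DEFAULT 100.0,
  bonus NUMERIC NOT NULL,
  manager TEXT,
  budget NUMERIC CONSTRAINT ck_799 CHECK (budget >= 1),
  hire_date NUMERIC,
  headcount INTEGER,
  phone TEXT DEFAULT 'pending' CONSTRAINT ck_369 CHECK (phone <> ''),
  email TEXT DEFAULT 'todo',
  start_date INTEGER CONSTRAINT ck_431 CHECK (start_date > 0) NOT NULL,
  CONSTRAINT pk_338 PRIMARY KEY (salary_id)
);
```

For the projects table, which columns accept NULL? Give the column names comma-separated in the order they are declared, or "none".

start_date, project_id, hire_date

- start_date: CHECK does not forbid NULL (a CHECK constraint passes when its expression is NULL) → nullable.
- project_id: UNIQUE does not imply NOT NULL → nullable.
- hire_date: CHECK does not forbid NULL (a CHECK constraint passes when its expression is NULL) → nullable.
- status: part of the PRIMARY KEY, which implies NOT NULL → not nullable.
- manager: declared NOT NULL → not nullable.
- bonus: declared NOT NULL → not nullable.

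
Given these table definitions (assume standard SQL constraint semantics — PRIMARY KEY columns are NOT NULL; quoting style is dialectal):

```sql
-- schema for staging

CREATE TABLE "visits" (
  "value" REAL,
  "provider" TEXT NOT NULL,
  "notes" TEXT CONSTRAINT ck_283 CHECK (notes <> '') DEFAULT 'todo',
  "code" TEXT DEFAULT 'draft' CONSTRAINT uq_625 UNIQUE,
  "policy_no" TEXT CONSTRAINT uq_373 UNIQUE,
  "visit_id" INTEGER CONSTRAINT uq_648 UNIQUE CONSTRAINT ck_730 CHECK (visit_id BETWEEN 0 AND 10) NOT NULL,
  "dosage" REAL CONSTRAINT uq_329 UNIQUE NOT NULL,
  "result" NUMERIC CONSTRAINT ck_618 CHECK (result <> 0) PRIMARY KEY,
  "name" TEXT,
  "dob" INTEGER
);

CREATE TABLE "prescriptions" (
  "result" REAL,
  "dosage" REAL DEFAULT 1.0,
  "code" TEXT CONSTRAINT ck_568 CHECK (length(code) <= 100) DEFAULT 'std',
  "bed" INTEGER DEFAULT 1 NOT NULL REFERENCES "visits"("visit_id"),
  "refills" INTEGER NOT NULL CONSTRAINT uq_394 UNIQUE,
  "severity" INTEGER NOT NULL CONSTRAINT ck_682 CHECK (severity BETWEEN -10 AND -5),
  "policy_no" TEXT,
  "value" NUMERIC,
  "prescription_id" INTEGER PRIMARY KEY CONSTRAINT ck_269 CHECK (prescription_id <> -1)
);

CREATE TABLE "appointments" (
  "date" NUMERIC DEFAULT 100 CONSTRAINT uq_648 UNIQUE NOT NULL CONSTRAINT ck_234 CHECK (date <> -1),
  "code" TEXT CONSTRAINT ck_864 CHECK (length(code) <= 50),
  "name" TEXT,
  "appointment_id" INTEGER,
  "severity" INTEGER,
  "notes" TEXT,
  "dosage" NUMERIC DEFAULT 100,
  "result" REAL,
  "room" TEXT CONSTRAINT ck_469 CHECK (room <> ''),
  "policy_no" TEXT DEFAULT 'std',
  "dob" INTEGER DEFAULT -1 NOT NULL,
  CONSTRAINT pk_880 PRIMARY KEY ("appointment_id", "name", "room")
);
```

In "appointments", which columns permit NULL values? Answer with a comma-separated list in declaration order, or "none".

code, severity, notes, dosage, result, policy_no

- date: declared NOT NULL → not nullable.
- code: CHECK does not forbid NULL (a CHECK constraint passes when its expression is NULL) → nullable.
- name: part of the PRIMARY KEY, which implies NOT NULL → not nullable.
- appointment_id: part of the PRIMARY KEY, which implies NOT NULL → not nullable.
- severity: no NOT NULL constraint applies → nullable.
- notes: no NOT NULL constraint applies → nullable.
- dosage: DEFAULT only fills an omitted column; an explicit NULL is still allowed → nullable.
- result: no NOT NULL constraint applies → nullable.
- room: part of the PRIMARY KEY, which implies NOT NULL → not nullable.
- policy_no: DEFAULT only fills an omitted column; an explicit NULL is still allowed → nullable.
- dob: declared NOT NULL → not nullable.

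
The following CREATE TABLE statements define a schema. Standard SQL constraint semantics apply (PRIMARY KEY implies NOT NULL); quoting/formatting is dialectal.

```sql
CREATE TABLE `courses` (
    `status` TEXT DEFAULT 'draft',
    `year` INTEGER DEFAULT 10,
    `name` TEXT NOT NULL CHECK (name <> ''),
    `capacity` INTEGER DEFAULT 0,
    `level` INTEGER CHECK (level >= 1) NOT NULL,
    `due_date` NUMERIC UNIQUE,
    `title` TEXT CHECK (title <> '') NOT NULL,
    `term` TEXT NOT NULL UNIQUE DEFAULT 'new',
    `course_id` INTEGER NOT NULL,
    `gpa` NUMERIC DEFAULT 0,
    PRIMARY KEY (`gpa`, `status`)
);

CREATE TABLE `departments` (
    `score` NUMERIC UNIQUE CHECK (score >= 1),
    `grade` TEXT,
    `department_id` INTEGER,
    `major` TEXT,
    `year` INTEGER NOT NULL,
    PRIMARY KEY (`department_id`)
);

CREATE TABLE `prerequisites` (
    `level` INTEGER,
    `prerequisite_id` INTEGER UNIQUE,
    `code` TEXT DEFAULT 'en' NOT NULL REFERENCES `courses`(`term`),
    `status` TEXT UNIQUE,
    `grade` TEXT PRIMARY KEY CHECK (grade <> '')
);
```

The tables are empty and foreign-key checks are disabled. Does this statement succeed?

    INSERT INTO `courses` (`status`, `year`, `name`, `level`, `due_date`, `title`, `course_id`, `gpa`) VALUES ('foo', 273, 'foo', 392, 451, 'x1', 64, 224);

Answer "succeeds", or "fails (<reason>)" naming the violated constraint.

succeeds

NOT NULL columns: course_id is supplied; gpa is supplied; level is supplied; name is supplied; status is supplied; term defaults to 'new'; title is supplied.
CHECK constraints: 'foo' satisfies (name <> ''); 392 satisfies (level >= 1); 'x1' satisfies (title <> '').
No constraint is violated.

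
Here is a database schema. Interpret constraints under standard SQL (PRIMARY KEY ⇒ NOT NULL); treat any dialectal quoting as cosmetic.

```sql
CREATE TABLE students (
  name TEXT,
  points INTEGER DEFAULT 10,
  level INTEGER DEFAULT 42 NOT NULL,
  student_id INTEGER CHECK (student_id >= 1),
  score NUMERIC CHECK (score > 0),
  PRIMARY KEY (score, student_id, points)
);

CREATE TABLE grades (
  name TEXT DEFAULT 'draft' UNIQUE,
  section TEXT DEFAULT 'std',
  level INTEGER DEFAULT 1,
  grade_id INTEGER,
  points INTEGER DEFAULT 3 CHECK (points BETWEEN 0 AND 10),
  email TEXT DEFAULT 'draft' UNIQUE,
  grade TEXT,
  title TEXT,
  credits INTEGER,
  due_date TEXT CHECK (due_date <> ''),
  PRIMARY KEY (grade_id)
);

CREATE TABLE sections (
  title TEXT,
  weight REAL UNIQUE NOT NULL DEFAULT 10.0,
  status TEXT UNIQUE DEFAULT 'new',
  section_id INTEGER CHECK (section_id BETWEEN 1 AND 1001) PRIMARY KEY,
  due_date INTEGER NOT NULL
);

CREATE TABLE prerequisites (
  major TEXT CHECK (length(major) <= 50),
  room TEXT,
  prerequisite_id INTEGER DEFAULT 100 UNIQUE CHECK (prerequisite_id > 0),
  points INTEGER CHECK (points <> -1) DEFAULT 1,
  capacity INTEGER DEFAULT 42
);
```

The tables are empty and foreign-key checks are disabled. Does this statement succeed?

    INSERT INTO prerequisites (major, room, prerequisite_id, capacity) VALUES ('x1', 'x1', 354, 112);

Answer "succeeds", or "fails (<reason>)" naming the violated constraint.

succeeds

prerequisites has no NOT NULL or PRIMARY KEY columns.
CHECK constraints: 'x1' satisfies (length(major) <= 50); 354 satisfies (prerequisite_id > 0).
No constraint is violated.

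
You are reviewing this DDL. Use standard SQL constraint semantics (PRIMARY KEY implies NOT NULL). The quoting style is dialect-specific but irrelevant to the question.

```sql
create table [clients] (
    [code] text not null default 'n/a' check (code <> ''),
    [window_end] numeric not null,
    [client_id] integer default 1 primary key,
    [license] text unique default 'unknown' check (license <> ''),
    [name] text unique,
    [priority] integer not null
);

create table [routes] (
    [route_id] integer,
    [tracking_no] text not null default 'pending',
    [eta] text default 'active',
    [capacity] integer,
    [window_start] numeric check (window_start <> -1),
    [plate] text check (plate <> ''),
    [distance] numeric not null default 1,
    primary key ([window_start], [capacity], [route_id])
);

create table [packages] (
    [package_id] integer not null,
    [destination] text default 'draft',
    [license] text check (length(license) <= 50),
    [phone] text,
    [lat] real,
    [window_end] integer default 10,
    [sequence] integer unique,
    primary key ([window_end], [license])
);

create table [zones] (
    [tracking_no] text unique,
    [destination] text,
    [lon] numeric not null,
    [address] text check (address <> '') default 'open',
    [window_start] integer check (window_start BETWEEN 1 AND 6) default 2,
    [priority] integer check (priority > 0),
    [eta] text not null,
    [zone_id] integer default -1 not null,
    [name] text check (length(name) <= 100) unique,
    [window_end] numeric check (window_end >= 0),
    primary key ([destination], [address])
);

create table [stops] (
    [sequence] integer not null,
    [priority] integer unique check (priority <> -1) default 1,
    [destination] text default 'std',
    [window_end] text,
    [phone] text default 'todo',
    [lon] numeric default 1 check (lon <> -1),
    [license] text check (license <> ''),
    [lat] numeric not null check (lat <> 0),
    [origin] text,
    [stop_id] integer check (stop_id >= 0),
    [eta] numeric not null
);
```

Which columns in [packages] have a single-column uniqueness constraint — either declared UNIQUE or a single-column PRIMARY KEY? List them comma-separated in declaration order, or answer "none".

sequence

- package_id: no UNIQUE or single-column PK constraint.
- destination: no UNIQUE or single-column PK constraint.
- license: part of a composite PRIMARY KEY — only the tuple is unique, not this column on its own.
- phone: no UNIQUE or single-column PK constraint.
- lat: no UNIQUE or single-column PK constraint.
- window_end: part of a composite PRIMARY KEY — only the tuple is unique, not this column on its own.
- sequence: declared UNIQUE → unique.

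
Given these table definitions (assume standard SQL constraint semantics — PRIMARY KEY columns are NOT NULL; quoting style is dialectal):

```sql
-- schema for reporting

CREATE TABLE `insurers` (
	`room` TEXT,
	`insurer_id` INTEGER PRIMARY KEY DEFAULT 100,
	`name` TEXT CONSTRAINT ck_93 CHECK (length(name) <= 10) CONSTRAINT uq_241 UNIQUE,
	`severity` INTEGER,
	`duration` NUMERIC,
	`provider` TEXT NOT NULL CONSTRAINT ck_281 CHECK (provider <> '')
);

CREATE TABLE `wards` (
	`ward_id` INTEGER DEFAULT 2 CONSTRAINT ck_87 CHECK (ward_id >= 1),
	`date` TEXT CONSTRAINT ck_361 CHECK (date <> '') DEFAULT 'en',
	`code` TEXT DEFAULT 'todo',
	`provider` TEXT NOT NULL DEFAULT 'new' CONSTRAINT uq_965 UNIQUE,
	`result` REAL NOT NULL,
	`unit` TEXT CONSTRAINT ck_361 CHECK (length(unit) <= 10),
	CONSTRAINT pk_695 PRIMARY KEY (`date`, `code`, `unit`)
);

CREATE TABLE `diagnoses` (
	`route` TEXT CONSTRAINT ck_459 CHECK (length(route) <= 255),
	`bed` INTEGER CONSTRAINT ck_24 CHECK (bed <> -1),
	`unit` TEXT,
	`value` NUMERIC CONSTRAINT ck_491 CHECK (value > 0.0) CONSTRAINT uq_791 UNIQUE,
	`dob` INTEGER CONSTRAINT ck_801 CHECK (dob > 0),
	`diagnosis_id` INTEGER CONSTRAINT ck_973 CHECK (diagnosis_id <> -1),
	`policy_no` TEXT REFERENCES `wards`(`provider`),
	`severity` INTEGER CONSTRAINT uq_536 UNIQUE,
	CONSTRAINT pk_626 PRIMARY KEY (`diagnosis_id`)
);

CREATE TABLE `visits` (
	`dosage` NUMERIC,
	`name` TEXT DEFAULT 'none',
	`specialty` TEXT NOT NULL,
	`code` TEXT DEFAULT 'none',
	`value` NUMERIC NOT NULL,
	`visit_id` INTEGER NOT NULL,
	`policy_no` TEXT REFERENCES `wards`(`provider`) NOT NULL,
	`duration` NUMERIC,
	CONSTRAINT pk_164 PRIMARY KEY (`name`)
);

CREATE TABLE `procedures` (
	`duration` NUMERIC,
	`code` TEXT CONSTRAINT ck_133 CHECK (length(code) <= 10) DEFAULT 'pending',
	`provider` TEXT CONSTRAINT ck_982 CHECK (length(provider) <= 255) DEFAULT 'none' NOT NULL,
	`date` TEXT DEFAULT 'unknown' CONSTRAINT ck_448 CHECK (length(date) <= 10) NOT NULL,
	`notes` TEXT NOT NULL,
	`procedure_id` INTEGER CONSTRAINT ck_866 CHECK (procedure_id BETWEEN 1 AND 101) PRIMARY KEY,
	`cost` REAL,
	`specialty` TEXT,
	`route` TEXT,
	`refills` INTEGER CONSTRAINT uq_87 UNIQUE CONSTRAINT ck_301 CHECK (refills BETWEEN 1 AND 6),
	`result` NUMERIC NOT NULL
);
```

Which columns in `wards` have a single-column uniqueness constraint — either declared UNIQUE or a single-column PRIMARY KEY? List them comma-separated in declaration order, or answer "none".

provider

- ward_id: no UNIQUE or single-column PK constraint.
- date: part of a composite PRIMARY KEY — only the tuple is unique, not this column on its own.
- code: part of a composite PRIMARY KEY — only the tuple is unique, not this column on its own.
- provider: declared UNIQUE → unique.
- result: no UNIQUE or single-column PK constraint.
- unit: part of a composite PRIMARY KEY — only the tuple is unique, not this column on its own.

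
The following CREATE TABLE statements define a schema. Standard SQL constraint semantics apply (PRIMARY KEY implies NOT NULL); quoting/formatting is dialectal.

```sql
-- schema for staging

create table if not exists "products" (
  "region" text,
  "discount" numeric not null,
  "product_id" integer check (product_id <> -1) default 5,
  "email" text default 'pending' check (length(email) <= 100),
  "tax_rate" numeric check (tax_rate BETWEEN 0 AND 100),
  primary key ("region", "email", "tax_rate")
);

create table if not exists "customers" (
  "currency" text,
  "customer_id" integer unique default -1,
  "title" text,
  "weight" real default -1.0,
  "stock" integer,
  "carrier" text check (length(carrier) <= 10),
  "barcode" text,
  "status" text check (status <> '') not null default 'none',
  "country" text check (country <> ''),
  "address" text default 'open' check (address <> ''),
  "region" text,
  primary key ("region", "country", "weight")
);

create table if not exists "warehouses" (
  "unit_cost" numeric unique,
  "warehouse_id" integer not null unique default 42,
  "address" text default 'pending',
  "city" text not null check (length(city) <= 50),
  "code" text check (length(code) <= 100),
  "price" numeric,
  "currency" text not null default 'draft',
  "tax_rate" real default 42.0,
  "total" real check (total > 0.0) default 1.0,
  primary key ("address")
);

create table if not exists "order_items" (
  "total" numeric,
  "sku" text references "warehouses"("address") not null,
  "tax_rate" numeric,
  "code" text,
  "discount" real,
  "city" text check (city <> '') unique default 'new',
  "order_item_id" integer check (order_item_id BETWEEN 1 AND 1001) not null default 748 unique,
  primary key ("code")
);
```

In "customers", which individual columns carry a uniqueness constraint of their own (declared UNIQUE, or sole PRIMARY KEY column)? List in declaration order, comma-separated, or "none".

- currency: no UNIQUE or single-column PK constraint.
- customer_id: declared UNIQUE → unique.
- title: no UNIQUE or single-column PK constraint.
- weight: part of a composite PRIMARY KEY — only the tuple is unique, not this column on its own.
- stock: no UNIQUE or single-column PK constraint.
- carrier: no UNIQUE or single-column PK constraint.
- barcode: no UNIQUE or single-column PK constraint.
- status: no UNIQUE or single-column PK constraint.
- country: part of a composite PRIMARY KEY — only the tuple is unique, not this column on its own.
- address: no UNIQUE or single-column PK constraint.
- region: part of a composite PRIMARY KEY — only the tuple is unique, not this column on its own.

customer_id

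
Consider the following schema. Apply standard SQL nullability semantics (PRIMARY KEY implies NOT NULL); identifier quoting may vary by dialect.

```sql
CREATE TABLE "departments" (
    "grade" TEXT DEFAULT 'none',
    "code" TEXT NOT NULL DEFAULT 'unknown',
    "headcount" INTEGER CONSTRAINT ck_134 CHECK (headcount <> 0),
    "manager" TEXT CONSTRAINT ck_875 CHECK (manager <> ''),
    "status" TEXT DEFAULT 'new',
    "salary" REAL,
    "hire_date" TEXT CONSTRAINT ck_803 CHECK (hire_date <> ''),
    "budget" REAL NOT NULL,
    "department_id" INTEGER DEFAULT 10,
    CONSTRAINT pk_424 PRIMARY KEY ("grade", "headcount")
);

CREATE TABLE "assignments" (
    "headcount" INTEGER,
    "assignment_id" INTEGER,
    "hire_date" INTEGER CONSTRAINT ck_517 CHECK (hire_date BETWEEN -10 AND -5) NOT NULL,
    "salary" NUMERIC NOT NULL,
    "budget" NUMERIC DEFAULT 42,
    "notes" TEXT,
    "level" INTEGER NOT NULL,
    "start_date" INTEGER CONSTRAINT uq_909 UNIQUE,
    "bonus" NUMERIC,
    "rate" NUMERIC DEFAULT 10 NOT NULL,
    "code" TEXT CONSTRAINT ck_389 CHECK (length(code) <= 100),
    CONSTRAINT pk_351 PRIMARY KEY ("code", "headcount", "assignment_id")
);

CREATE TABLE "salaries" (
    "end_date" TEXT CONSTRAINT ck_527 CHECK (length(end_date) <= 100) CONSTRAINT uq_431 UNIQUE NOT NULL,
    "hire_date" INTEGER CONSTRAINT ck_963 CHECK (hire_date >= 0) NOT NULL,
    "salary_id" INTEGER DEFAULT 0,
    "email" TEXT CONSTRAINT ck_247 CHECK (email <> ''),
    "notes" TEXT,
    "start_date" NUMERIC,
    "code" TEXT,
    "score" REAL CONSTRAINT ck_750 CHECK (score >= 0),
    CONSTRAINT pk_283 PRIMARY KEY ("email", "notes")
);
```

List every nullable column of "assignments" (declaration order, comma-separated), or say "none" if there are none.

budget, notes, start_date, bonus

- headcount: part of the PRIMARY KEY, which implies NOT NULL → not nullable.
- assignment_id: part of the PRIMARY KEY, which implies NOT NULL → not nullable.
- hire_date: declared NOT NULL → not nullable.
- salary: declared NOT NULL → not nullable.
- budget: DEFAULT only fills an omitted column; an explicit NULL is still allowed → nullable.
- notes: no NOT NULL constraint applies → nullable.
- level: declared NOT NULL → not nullable.
- start_date: UNIQUE does not imply NOT NULL → nullable.
- bonus: no NOT NULL constraint applies → nullable.
- rate: declared NOT NULL → not nullable.
- code: part of the PRIMARY KEY, which implies NOT NULL → not nullable.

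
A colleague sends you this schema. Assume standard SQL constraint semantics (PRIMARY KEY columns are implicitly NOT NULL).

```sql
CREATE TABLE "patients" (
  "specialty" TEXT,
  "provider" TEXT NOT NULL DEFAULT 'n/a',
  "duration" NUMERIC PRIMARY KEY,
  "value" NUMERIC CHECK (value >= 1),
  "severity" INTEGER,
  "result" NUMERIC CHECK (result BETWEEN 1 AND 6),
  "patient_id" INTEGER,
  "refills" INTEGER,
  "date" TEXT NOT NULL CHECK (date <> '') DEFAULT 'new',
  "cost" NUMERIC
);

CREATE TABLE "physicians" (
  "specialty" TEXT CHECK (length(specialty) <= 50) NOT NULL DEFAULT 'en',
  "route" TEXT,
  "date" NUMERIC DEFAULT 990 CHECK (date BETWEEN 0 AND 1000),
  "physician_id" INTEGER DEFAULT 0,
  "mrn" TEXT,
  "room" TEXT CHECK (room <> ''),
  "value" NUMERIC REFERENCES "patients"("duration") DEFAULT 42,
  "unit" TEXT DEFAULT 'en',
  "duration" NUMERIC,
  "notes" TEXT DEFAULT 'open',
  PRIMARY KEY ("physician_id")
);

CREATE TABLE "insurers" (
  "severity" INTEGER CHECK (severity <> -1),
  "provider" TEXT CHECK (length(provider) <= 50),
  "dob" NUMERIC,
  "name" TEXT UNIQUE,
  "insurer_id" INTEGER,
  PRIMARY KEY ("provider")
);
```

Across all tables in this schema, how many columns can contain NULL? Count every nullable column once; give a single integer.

patients: 7 nullable (specialty, value, severity, result, patient_id, refills, cost — PK (duration) and explicit NOT NULL columns excluded).
physicians: 8 nullable (route, date, mrn, room, value, unit, duration, notes — PK (physician_id) and explicit NOT NULL columns excluded).
insurers: 4 nullable (severity, dob, name, insurer_id — PK (provider) and explicit NOT NULL columns excluded).
Total: 7 + 8 + 4 = 19.

19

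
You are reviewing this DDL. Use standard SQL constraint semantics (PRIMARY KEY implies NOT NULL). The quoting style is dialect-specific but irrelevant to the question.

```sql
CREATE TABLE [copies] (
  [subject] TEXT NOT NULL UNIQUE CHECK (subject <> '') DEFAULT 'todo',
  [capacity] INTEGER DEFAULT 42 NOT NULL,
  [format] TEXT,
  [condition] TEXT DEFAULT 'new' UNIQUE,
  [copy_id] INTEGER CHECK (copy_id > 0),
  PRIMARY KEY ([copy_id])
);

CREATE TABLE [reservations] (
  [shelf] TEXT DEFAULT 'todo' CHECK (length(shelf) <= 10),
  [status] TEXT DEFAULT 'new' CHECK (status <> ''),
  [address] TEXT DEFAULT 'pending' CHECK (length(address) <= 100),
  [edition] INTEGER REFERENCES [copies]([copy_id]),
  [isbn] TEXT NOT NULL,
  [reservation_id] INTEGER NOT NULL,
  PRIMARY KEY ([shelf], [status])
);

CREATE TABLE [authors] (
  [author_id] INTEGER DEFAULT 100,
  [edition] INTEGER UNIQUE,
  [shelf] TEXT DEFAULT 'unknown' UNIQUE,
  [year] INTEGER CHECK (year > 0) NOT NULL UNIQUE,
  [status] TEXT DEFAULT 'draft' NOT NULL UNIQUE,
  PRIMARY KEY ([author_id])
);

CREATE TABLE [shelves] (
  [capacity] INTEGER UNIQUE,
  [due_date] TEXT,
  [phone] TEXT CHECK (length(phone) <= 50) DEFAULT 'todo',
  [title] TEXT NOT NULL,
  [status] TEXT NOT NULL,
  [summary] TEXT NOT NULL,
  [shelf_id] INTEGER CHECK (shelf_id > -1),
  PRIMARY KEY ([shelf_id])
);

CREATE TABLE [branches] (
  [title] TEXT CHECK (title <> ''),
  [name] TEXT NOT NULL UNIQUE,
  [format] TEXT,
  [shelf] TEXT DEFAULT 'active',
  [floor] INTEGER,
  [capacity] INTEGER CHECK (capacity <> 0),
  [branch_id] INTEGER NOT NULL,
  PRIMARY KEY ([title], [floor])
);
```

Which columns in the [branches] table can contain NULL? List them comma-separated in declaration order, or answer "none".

format, shelf, capacity

- title: part of the PRIMARY KEY, which implies NOT NULL → not nullable.
- name: declared NOT NULL → not nullable.
- format: no NOT NULL constraint applies → nullable.
- shelf: DEFAULT only fills an omitted column; an explicit NULL is still allowed → nullable.
- floor: part of the PRIMARY KEY, which implies NOT NULL → not nullable.
- capacity: CHECK does not forbid NULL (a CHECK constraint passes when its expression is NULL) → nullable.
- branch_id: declared NOT NULL → not nullable.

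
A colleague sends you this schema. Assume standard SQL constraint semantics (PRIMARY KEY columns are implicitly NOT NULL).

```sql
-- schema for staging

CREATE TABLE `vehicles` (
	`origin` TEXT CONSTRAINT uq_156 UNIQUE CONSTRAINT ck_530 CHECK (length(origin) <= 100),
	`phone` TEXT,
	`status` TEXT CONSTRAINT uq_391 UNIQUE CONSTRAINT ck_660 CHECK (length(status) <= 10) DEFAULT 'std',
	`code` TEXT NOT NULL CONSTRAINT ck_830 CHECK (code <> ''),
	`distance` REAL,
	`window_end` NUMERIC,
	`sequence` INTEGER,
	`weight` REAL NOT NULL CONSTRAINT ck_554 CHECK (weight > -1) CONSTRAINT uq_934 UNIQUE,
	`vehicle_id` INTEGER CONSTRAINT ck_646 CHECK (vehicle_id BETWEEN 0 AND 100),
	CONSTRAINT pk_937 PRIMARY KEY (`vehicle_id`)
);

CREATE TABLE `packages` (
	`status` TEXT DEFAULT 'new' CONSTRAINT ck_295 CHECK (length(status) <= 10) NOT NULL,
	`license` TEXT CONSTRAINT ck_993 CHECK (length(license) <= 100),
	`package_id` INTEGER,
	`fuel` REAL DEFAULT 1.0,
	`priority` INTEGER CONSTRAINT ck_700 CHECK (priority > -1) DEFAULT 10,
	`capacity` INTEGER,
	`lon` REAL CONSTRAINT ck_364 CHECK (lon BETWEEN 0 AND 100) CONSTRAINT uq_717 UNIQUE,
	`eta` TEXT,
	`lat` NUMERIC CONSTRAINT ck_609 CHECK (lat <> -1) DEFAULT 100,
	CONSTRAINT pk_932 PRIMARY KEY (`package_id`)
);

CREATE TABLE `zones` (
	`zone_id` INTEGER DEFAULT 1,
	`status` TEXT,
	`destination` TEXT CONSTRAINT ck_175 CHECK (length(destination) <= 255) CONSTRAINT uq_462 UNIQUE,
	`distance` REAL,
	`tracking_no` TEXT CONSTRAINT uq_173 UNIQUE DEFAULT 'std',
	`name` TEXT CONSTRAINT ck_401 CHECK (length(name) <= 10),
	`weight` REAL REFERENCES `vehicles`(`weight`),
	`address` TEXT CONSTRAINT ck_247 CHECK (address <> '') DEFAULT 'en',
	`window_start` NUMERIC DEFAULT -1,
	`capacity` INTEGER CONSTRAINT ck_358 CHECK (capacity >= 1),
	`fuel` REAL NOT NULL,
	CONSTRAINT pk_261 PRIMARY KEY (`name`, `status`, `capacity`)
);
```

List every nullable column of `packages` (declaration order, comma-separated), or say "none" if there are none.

- status: declared NOT NULL → not nullable.
- license: CHECK does not forbid NULL (a CHECK constraint passes when its expression is NULL) → nullable.
- package_id: part of the PRIMARY KEY, which implies NOT NULL → not nullable.
- fuel: DEFAULT only fills an omitted column; an explicit NULL is still allowed → nullable.
- priority: CHECK does not forbid NULL (a CHECK constraint passes when its expression is NULL) → nullable.
- capacity: no NOT NULL constraint applies → nullable.
- lon: CHECK does not forbid NULL (a CHECK constraint passes when its expression is NULL) → nullable.
- eta: no NOT NULL constraint applies → nullable.
- lat: CHECK does not forbid NULL (a CHECK constraint passes when its expression is NULL) → nullable.

license, fuel, priority, capacity, lon, eta, lat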